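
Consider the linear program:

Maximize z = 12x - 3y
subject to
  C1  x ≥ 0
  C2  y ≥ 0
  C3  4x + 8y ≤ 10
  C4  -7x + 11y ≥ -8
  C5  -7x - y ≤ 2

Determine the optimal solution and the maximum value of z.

x = 87/50, y = 19/50, maximum z = 987/50

Corner points and z = 12x - 3y:
  (0, 0) → z = 0
  (0, 5/4) → z = -15/4
  (8/7, 0) → z = 96/7
  (87/50, 19/50) → z = 987/50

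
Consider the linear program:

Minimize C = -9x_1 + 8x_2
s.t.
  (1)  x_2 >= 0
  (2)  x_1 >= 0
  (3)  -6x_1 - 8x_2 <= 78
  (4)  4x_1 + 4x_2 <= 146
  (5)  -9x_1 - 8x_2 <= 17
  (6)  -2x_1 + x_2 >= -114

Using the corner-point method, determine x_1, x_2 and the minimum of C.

x_1 = 73/2, x_2 = 0, minimum C = -657/2

At the optimal vertex, x_2 = 0 and 4x_1 + 4x_2 = 146.
Solving simultaneously gives x_1 = 73/2, x_2 = 0.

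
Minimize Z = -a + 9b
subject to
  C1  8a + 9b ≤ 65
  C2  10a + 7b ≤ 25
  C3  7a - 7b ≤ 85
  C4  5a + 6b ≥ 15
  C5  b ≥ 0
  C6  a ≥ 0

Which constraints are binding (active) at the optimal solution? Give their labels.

Corner points and Z = -a + 9b:
  (9/5, 1) → Z = 36/5
  (0, 25/7) → Z = 225/7
  (0, 5/2) → Z = 45/2

The minimum is at (9/5, 1). Substituting into each constraint, equality holds for C2 and C4; the remaining constraints have slack.

C2 and C4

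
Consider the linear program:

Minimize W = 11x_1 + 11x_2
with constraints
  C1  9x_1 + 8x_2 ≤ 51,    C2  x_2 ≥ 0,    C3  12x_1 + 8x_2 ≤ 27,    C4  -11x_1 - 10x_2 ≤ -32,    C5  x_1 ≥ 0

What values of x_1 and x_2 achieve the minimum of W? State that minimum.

Extreme points and W = 11x_1 + 11x_2:
  (7/16, 87/32) → W = 1111/32
  (0, 27/8) → W = 297/8
  (0, 16/5) → W = 176/5

At the optimal vertex, 12x_1 + 8x_2 = 27 and -11x_1 - 10x_2 = -32.
Solving simultaneously gives x_1 = 7/16, x_2 = 87/32.

x_1 = 7/16, x_2 = 87/32, minimum W = 1111/32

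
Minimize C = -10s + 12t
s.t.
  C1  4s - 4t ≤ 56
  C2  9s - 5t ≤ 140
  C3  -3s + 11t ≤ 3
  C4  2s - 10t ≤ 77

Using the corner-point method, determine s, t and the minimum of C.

Feasible corners and C = -10s + 12t:
  (35/2, 7/2) → C = -133
  (63/8, -49/8) → C = -609/4
  (1555/84, 149/28) → C = -5093/42
  (-877/8, -237/8) → C = 2963/4

s = 63/8, t = -49/8, minimum C = -609/4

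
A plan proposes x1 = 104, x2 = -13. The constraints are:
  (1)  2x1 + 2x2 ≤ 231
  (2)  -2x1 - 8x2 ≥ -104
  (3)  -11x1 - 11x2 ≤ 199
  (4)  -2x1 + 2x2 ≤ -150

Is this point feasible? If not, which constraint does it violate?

feasible

(1): 182 ≤ 231 ✓
(2): -104 ≥ -104 ✓
(3): -1001 ≤ 199 ✓
(4): -234 ≤ -150 ✓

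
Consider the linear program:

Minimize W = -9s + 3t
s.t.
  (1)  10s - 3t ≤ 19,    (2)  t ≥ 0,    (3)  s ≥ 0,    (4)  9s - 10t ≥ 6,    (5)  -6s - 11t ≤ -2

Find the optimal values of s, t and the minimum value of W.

s = 19/10, t = 0, minimum W = -171/10

Vertices and W = -9s + 3t:
  (19/10, 0) → W = -171/10
  (172/73, 111/73) → W = -1215/73
  (2/3, 0) → W = -6

The binding constraints are 10s - 3t = 19 and t = 0.
Solving simultaneously gives s = 19/10, t = 0.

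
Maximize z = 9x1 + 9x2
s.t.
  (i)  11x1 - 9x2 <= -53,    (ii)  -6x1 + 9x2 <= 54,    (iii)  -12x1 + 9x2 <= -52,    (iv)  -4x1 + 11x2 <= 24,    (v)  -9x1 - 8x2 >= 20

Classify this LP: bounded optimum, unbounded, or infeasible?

The boundaries 11x1 - 9x2 = -53 and -4x1 + 11x2 = 24 meet at (-367/85, 52/85), but that point violates -12x1 + 9x2 ≤ -52. Every candidate vertex is excluded by some other constraint, so the feasible region is empty.

infeasible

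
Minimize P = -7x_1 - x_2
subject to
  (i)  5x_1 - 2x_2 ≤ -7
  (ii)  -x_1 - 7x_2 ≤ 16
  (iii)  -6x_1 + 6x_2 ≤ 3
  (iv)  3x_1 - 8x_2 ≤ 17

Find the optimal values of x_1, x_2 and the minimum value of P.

Vertices and P = -7x_1 - x_2:
  (-81/37, -73/37) → P = 640/37
  (-2, -3/2) → P = 31/2
  (-39/16, -31/16) → P = 19

At the optimal vertex, 5x_1 - 2x_2 = -7 and -6x_1 + 6x_2 = 3.
Solving simultaneously gives x_1 = -2, x_2 = -3/2.

x_1 = -2, x_2 = -3/2, minimum P = 31/2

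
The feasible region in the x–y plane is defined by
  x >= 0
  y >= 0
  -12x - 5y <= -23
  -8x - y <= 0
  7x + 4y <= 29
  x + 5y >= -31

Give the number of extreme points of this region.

Pairwise boundary intersections that survive every other constraint:
  (0, 23/5)
  (0, 29/4)
  (23/12, 0)
  (29/7, 0)

4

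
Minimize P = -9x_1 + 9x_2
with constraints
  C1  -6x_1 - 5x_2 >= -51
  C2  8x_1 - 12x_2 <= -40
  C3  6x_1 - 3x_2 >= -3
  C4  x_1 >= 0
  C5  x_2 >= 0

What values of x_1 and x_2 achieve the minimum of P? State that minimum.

x_1 = 103/28, x_2 = 81/14, minimum P = 531/28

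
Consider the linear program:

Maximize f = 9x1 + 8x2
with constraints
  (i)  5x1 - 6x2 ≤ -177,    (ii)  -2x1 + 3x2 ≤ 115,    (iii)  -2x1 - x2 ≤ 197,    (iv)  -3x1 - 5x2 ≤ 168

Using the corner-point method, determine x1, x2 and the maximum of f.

x1 = 53, x2 = 221/3, maximum f = 3199/3

The binding constraints are 5x1 - 6x2 = -177 and -2x1 + 3x2 = 115.
Solving simultaneously gives x1 = 53, x2 = 221/3.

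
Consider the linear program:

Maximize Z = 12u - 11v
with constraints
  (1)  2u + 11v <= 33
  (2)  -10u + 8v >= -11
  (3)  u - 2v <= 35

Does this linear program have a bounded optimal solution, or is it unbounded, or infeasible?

bounded optimum

Feasible corners and Z = 12u - 11v:
  (55/18, 22/9) → Z = 88/9
  (-43/2, -113/4) → Z = 211/4
The feasible region has finitely many vertices and no improving ray; the maximum is 211/4 at (-43/2, -113/4).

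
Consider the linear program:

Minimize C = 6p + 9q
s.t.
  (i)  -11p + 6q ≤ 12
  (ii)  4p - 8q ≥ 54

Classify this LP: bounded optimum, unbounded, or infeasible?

From the feasible point (-105/16, -321/32), moving in the direction (-6, -11) keeps every constraint satisfied while C decreases without bound.

unbounded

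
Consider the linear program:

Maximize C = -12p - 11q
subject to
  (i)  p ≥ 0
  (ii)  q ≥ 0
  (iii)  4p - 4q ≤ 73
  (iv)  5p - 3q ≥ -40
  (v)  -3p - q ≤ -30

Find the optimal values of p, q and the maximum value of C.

Extreme points and C = -12p - 11q:
  (73/4, 0) → C = -219
  (10, 0) → C = -120
  (25/7, 135/7) → C = -255
The feasible region is unbounded (it extends along (1, 1), (3, 5)), but C strictly decreases along every unbounded feasible direction, so there is no improving ray and the maximum is attained at a vertex.

p = 10, q = 0, maximum C = -120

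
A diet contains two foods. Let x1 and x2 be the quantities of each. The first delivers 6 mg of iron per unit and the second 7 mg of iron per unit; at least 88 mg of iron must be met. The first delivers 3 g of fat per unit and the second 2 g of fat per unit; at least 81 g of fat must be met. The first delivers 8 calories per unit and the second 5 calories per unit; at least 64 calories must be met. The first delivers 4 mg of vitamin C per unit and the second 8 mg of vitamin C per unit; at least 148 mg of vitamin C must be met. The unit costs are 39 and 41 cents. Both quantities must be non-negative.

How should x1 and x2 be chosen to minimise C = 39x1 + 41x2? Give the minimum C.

x1 = 22, x2 = 15/2, minimum C = 2331/2

Vertices and C = 39x1 + 41x2:
  (0, 81/2) → C = 3321/2
  (37, 0) → C = 1443
  (22, 15/2) → C = 2331/2
The feasible region is unbounded (it extends along (0, 1), (1, 0)), but C strictly increases along every unbounded feasible direction, so there is no improving ray and the minimum is attained at a vertex.

At the optimal vertex, 3x1 + 2x2 = 81 and 4x1 + 8x2 = 148.
Solving simultaneously gives x1 = 22, x2 = 15/2.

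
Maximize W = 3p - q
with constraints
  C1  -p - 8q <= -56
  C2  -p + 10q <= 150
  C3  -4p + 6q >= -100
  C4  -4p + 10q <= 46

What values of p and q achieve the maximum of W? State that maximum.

p = 950/17, q = 350/17, maximum W = 2500/17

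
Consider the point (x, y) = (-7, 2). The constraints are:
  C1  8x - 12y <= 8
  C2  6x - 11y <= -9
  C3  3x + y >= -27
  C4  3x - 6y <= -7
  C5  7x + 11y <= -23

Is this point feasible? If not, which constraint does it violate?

feasible

C1: -80 ≤ 8 ✓
C2: -64 ≤ -9 ✓
C3: -19 ≥ -27 ✓
C4: -33 ≤ -7 ✓
C5: -27 ≤ -23 ✓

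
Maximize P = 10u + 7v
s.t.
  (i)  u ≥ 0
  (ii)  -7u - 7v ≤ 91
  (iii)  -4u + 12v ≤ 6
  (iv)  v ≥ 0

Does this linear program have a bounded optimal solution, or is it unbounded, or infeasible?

unbounded

From the feasible point (0, 1/2), moving in the direction (12, 4) keeps every constraint satisfied while P increases without bound.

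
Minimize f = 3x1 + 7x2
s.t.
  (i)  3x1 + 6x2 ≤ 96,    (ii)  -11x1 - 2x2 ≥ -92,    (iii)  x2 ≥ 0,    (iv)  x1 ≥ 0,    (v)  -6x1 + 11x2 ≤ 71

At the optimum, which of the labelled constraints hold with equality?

Extreme points and f = 3x1 + 7x2:
  (92/11, 0) → f = 276/11
  (870/133, 1333/133) → f = 11941/133
  (0, 0) → f = 0
  (0, 71/11) → f = 497/11

The minimum is at (0, 0). Substituting into each constraint, equality holds for (iii) and (iv); the remaining constraints have slack.

(iii) and (iv)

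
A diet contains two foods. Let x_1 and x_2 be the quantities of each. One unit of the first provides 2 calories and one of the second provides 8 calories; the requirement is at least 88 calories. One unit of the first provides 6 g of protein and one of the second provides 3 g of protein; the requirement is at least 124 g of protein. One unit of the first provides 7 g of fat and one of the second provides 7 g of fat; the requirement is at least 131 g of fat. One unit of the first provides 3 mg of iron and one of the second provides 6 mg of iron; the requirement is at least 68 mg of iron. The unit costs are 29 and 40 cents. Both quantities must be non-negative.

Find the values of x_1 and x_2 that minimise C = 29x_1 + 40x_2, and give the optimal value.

x_1 = 52/3, x_2 = 20/3, minimum C = 2308/3

The feasible region is unbounded (it extends along (0, 1), (1, 0)), but C strictly increases along every unbounded feasible direction, so there is no improving ray and the minimum is attained at a vertex.

The binding constraints are 2x_1 + 8x_2 = 88 and 6x_1 + 3x_2 = 124.
Solving simultaneously gives x_1 = 52/3, x_2 = 20/3.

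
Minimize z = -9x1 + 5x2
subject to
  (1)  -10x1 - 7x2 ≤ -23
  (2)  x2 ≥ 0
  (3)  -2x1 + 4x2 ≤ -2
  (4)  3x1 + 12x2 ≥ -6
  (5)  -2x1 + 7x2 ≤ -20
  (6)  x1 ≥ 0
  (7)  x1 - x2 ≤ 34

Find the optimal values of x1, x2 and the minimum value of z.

Extreme points and z = -9x1 + 5x2:
  (10, 0) → z = -90
  (34, 0) → z = -306
  (218/5, 48/5) → z = -1722/5

x1 = 218/5, x2 = 48/5, minimum z = -1722/5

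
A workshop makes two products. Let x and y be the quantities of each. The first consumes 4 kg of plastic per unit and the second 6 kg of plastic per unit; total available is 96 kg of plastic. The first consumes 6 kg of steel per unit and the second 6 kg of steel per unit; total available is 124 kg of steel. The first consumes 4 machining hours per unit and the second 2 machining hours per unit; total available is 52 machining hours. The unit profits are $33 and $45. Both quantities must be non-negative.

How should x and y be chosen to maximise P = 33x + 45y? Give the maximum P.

Feasible corners and P = 33x + 45y:
  (0, 0) → P = 0
  (0, 16) → P = 720
  (13, 0) → P = 429
  (15/2, 11) → P = 1485/2

The optimum lies where 4x + 6y = 96 and 4x + 2y = 52.
Solving simultaneously gives x = 15/2, y = 11.

x = 15/2, y = 11, maximum P = 1485/2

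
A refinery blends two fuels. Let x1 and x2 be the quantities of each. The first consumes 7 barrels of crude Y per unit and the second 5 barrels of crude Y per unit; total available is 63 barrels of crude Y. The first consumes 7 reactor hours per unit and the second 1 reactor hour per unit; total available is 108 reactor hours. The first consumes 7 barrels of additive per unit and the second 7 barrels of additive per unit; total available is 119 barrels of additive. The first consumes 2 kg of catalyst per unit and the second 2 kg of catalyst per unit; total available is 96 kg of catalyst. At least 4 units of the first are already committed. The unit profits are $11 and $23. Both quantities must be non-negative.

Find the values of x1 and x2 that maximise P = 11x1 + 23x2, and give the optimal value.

x1 = 4, x2 = 7, maximum P = 205

Feasible corners and P = 11x1 + 23x2:
  (9, 0) → P = 99
  (4, 0) → P = 44
  (4, 7) → P = 205

The binding constraints are 7x1 + 5x2 = 63 and x1 = 4.
Solving simultaneously gives x1 = 4, x2 = 7.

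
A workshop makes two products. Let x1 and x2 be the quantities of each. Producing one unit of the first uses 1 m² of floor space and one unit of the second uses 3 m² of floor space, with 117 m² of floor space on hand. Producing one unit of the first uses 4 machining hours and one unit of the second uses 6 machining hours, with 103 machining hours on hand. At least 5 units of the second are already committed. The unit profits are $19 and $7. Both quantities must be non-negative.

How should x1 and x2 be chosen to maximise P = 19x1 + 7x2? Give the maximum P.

At the optimal vertex, 4x1 + 6x2 = 103 and x2 = 5.
Solving simultaneously gives x1 = 73/4, x2 = 5.

x1 = 73/4, x2 = 5, maximum P = 1527/4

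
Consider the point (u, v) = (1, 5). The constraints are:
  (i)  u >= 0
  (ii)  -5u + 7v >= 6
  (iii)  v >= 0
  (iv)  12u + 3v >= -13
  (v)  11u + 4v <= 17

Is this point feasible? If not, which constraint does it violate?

not feasible — violates (v)

Constraint (v): 11u + 4v = 31, which is not ≤ 17. All other constraints are satisfied.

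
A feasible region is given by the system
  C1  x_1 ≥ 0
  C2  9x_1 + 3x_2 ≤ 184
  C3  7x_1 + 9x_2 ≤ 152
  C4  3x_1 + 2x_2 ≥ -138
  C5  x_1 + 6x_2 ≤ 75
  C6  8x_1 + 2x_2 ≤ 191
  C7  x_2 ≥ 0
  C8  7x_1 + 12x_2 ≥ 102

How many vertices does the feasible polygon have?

6

The feasible vertices (each the meet of two boundaries and inside every other half-plane) are:
  (0, 25/2)
  (0, 17/2)
  (20, 4/3)
  (184/9, 0)
  (79/11, 373/33)
  (102/7, 0)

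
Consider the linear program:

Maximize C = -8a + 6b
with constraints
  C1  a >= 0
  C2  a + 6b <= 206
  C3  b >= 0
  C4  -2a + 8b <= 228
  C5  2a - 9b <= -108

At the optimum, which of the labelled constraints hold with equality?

Vertices and C = -8a + 6b:
  (0, 57/2) → C = 171
  (0, 12) → C = 72
  (14, 32) → C = 80
  (402/7, 520/21) → C = -2176/7

The maximum is at (0, 57/2). Substituting into each constraint, equality holds for C1 and C4; the remaining constraints have slack.

C1 and C4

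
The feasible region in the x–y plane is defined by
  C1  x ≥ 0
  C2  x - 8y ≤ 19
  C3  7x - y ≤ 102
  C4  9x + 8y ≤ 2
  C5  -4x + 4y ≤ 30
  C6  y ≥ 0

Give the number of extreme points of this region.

3

Intersecting each pair of boundary lines and keeping only the points that satisfy every inequality leaves:
  (0, 1/4)
  (0, 0)
  (2/9, 0)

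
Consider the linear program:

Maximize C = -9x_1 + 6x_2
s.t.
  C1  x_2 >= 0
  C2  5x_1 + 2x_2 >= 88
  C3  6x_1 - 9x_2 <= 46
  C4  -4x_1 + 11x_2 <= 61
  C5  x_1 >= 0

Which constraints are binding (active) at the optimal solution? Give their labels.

C2 and C4

Corner points and C = -9x_1 + 6x_2:
  (884/57, 298/57) → C = -2056/19
  (94/7, 73/7) → C = -408/7
  (211/6, 55/3) → C = -413/2

The maximum is at (94/7, 73/7). Substituting into each constraint, equality holds for C2 and C4; the remaining constraints have slack.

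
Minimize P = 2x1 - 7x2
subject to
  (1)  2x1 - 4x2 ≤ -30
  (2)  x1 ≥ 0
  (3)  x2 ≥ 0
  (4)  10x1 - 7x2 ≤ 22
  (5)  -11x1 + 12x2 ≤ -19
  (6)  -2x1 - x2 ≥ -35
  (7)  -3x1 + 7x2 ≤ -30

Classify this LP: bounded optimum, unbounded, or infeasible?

The boundaries -2x1 - x2 = -35 and -3x1 + 7x2 = -30 meet at (275/17, 45/17), but that point violates 2x1 - 4x2 ≤ -30. Every candidate vertex is excluded by some other constraint, so the feasible region is empty.

infeasible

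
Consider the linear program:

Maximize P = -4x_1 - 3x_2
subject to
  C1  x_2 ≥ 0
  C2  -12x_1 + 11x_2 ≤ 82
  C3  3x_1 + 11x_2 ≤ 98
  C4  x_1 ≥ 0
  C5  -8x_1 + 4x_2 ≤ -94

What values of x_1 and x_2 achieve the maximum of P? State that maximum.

x_1 = 47/4, x_2 = 0, maximum P = -47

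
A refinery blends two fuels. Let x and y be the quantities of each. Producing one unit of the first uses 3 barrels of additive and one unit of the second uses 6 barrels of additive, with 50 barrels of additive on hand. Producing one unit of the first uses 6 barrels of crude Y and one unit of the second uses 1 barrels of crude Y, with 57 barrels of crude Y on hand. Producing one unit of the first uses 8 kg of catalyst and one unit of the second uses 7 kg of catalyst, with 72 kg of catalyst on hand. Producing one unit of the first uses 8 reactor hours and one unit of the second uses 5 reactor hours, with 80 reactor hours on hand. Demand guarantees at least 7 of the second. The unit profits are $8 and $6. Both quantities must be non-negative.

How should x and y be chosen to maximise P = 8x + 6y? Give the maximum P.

x = 8/3, y = 7, maximum P = 190/3

At the optimal vertex, 3x + 6y = 50 and y = 7.
Solving simultaneously gives x = 8/3, y = 7.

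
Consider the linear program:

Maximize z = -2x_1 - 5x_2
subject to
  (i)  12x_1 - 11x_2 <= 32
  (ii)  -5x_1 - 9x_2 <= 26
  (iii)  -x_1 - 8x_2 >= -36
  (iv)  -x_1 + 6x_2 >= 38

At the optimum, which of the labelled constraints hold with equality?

Corner points and z = -2x_1 - 5x_2:
  (-532/31, 206/31) → z = 34/31
  (-166/13, 164/39) → z = 176/39
  (-44/7, 37/7) → z = -97/7

The maximum is at (-166/13, 164/39). Substituting into each constraint, equality holds for (ii) and (iv); the remaining constraints have slack.

(ii) and (iv)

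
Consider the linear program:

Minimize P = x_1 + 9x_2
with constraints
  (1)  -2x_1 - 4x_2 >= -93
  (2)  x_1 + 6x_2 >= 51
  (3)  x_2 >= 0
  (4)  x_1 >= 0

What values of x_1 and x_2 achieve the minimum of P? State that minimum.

Corner points and P = x_1 + 9x_2:
  (177/4, 9/8) → P = 435/8
  (0, 93/4) → P = 837/4
  (0, 17/2) → P = 153/2

The optimum lies where -2x_1 - 4x_2 = -93 and x_1 + 6x_2 = 51.
Solving simultaneously gives x_1 = 177/4, x_2 = 9/8.

x_1 = 177/4, x_2 = 9/8, minimum P = 435/8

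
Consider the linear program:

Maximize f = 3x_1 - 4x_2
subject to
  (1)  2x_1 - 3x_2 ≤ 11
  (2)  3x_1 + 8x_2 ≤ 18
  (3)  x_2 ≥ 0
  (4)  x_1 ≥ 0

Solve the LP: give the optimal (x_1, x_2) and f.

x_1 = 142/25, x_2 = 3/25, maximum f = 414/25

The binding constraints are 2x_1 - 3x_2 = 11 and 3x_1 + 8x_2 = 18.
Solving simultaneously gives x_1 = 142/25, x_2 = 3/25.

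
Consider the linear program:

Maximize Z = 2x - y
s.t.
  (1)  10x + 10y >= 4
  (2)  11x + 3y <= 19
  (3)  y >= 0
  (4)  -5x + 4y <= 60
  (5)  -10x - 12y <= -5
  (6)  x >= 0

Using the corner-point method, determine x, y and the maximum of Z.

Vertices and Z = 2x - y:
  (19/11, 0) → Z = 38/11
  (0, 19/3) → Z = -19/3
  (1/2, 0) → Z = 1
  (0, 5/12) → Z = -5/12

The binding constraints are 11x + 3y = 19 and y = 0.
Solving simultaneously gives x = 19/11, y = 0.

x = 19/11, y = 0, maximum Z = 38/11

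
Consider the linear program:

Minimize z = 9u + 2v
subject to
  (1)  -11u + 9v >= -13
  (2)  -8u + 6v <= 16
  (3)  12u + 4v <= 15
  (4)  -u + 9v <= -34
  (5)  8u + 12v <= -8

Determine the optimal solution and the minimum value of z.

Feasible corners and z = 9u + 2v:
  (-37, -140/3) → z = -1279/3
  (-21/10, -361/90) → z = -2423/90
  (-58/11, -48/11) → z = -618/11

The optimum lies where -11u + 9v = -13 and -8u + 6v = 16.
Solving simultaneously gives u = -37, v = -140/3.

u = -37, v = -140/3, minimum z = -1279/3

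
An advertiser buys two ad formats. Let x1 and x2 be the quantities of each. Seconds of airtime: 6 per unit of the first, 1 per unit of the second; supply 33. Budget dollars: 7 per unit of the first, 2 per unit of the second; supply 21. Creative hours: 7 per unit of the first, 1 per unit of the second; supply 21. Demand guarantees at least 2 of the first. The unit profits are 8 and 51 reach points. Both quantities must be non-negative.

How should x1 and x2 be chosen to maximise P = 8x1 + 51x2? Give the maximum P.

x1 = 2, x2 = 7/2, maximum P = 389/2

Corner points and P = 8x1 + 51x2:
  (3, 0) → P = 24
  (2, 0) → P = 16
  (2, 7/2) → P = 389/2

The binding constraints are 7x1 + 2x2 = 21 and x1 = 2.
Solving simultaneously gives x1 = 2, x2 = 7/2.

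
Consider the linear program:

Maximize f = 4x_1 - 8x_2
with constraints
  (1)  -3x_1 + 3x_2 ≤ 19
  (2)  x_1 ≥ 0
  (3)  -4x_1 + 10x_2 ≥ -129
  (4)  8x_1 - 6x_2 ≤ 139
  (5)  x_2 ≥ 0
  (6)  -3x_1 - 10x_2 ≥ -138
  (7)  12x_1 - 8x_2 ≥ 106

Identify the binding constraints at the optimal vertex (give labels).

Feasible corners and f = 4x_1 - 8x_2:
  (139/8, 0) → f = 139/2
  (1109/49, 687/98) → f = 1688/49
  (53/6, 0) → f = 106/3
  (541/36, 223/24) → f = -128/9

The maximum is at (139/8, 0). Substituting into each constraint, equality holds for (4) and (5); the remaining constraints have slack.

(4) and (5)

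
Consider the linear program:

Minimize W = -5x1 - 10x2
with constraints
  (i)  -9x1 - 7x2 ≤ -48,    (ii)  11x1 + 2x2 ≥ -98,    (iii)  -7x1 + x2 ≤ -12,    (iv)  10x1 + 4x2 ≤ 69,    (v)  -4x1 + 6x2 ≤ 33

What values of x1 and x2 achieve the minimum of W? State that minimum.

Feasible corners and W = -5x1 - 10x2:
  (66/29, 114/29) → W = -1470/29
  (291/34, -141/34) → W = -45/34
  (105/38, 279/38) → W = -3315/38
  (141/38, 303/38) → W = -3735/38

x1 = 141/38, x2 = 303/38, minimum W = -3735/38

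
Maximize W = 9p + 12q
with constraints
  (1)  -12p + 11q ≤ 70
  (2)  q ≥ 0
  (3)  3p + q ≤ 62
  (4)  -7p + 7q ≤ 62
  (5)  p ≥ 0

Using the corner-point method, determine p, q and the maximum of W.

Feasible corners and W = 9p + 12q:
  (68/5, 106/5) → W = 1884/5
  (0, 70/11) → W = 840/11
  (62/3, 0) → W = 186
  (0, 0) → W = 0

p = 68/5, q = 106/5, maximum W = 1884/5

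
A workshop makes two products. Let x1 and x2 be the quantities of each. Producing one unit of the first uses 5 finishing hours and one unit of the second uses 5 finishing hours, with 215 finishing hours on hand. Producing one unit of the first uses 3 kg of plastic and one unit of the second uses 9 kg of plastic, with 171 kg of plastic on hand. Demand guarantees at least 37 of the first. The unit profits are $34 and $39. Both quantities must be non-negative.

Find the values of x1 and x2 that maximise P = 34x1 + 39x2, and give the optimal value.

x1 = 37, x2 = 6, maximum P = 1492

The binding constraints are 5x1 + 5x2 = 215 and x1 = 37.
Solving simultaneously gives x1 = 37, x2 = 6.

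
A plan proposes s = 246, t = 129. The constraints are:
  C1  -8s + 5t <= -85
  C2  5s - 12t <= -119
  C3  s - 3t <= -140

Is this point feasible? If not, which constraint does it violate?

C1: -1323 ≤ -85 ✓
C2: -318 ≤ -119 ✓
C3: -141 ≤ -140 ✓

feasible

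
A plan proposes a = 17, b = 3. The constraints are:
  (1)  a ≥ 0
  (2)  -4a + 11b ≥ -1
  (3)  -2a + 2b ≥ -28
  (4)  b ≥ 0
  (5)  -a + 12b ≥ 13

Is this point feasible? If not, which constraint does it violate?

Constraint (2): -4a + 11b = -35, which is not ≥ -1. All other constraints are satisfied.

not feasible — violates (2)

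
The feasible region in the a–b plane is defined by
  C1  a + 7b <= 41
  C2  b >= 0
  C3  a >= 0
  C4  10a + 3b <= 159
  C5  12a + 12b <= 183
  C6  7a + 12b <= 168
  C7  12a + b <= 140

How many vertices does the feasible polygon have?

5

Intersecting each pair of boundary lines and keeping only the points that satisfy every inequality leaves:
  (0, 41/7)
  (263/24, 103/24)
  (0, 0)
  (35/3, 0)
  (499/44, 43/11)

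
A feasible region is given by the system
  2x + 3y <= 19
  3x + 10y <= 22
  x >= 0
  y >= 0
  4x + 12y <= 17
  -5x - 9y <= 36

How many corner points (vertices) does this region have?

3

Pairwise boundary intersections that survive every other constraint:
  (0, 0)
  (0, 17/12)
  (17/4, 0)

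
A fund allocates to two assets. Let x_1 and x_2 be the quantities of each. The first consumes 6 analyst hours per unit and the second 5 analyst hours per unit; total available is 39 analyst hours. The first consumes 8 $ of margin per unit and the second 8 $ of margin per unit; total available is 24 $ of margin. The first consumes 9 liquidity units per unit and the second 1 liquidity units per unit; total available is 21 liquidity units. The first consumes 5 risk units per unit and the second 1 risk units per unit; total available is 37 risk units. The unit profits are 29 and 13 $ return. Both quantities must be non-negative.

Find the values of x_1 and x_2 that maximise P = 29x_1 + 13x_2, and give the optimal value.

x_1 = 9/4, x_2 = 3/4, maximum P = 75

Vertices and P = 29x_1 + 13x_2:
  (0, 0) → P = 0
  (0, 3) → P = 39
  (7/3, 0) → P = 203/3
  (9/4, 3/4) → P = 75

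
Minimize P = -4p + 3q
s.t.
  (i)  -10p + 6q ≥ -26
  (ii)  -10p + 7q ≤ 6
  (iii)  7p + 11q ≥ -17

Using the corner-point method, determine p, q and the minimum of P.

Feasible corners and P = -4p + 3q:
  (109/5, 32) → P = 44/5
  (23/19, -44/19) → P = -224/19
  (-185/159, -128/159) → P = 356/159

p = 23/19, q = -44/19, minimum P = -224/19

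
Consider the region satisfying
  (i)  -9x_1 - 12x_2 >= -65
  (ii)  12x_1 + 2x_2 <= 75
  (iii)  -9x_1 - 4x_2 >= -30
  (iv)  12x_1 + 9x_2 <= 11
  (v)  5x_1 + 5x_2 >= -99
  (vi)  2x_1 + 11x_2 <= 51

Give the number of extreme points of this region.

5

Of the 15 pairwise boundary intersections, those satisfying every inequality are:
  (8, -21/2)
  (573/50, -1563/50)
  (226/33, -87/11)
  (-169/57, 295/57)
  (-448/15, 151/15)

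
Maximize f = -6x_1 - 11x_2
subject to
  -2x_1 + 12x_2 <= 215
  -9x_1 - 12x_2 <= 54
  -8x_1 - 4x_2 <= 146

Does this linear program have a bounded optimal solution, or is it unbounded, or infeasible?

unbounded

From the feasible point (-269/11, 609/44), moving in the direction (12, -9) keeps every constraint satisfied while f increases without bound.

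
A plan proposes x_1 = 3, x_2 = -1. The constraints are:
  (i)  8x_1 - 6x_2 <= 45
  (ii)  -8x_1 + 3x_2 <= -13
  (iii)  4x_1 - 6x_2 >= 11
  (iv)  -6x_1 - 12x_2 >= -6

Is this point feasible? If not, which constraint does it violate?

feasible

(i): 30 ≤ 45 ✓
(ii): -27 ≤ -13 ✓
(iii): 18 ≥ 11 ✓
(iv): -6 ≥ -6 ✓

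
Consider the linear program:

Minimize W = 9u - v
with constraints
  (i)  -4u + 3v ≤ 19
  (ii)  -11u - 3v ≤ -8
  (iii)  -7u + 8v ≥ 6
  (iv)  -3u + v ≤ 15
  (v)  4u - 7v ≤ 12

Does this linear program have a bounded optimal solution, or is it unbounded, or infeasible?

bounded optimum

Vertices and W = 9u - v:
  (-11/15, 241/45) → W = -538/45
  (46/109, 122/109) → W = 292/109
The feasible region has finitely many vertices and no improving ray; the minimum is -538/45 at (-11/15, 241/45).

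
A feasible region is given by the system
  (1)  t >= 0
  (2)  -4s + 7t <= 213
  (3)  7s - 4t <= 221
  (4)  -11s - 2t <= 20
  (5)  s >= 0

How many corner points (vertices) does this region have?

Pairwise boundary intersections that survive every other constraint:
  (221/7, 0)
  (0, 0)
  (2399/33, 2375/33)
  (0, 213/7)

4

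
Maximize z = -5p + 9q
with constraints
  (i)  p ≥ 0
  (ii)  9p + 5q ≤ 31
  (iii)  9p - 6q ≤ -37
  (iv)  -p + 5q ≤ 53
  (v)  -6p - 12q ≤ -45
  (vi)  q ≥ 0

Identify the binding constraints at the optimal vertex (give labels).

Corner points and z = -5p + 9q:
  (0, 31/5) → z = 279/5
  (0, 37/6) → z = 111/2
  (1/99, 68/11) → z = 5503/99

The maximum is at (0, 31/5). Substituting into each constraint, equality holds for (i) and (ii); the remaining constraints have slack.

(i) and (ii)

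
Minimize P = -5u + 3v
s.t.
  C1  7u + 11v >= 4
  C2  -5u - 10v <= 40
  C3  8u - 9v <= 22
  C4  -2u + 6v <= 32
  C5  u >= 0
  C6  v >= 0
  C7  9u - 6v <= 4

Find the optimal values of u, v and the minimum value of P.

Extreme points and P = -5u + 3v:
  (0, 4/11) → P = 12/11
  (68/141, 8/141) → P = -316/141
  (0, 16/3) → P = 16
  (36/7, 148/21) → P = -32/7

The binding constraints are -2u + 6v = 32 and 9u - 6v = 4.
Solving simultaneously gives u = 36/7, v = 148/21.

u = 36/7, v = 148/21, minimum P = -32/7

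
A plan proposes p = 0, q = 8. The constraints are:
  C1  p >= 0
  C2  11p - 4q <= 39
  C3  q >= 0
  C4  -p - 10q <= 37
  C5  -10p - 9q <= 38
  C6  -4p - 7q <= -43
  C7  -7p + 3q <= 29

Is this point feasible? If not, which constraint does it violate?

feasible

C1: 0 ≥ 0 ✓
C2: -32 ≤ 39 ✓
C3: 8 ≥ 0 ✓
C4: -80 ≤ 37 ✓
C5: -72 ≤ 38 ✓
C6: -56 ≤ -43 ✓
C7: 24 ≤ 29 ✓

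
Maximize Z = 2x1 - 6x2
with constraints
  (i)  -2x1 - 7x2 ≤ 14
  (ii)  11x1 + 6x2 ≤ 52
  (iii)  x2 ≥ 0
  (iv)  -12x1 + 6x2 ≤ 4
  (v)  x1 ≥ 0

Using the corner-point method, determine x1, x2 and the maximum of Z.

Extreme points and Z = 2x1 - 6x2:
  (52/11, 0) → Z = 104/11
  (48/23, 334/69) → Z = -572/23
  (0, 0) → Z = 0
  (0, 2/3) → Z = -4

x1 = 52/11, x2 = 0, maximum Z = 104/11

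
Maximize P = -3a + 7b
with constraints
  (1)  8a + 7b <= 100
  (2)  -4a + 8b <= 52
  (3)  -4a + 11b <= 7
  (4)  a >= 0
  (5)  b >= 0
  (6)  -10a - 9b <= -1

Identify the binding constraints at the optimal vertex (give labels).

(3) and (4)

Feasible corners and P = -3a + 7b:
  (1051/116, 114/29) → P = 39/116
  (25/2, 0) → P = -75/2
  (0, 7/11) → P = 49/11
  (0, 1/9) → P = 7/9
  (1/10, 0) → P = -3/10

The maximum is at (0, 7/11). Substituting into each constraint, equality holds for (3) and (4); the remaining constraints have slack.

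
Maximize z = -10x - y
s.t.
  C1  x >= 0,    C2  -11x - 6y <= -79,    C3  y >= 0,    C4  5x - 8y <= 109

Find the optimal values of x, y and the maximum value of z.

x = 0, y = 79/6, maximum z = -79/6

Feasible corners and z = -10x - y:
  (0, 79/6) → z = -79/6
  (79/11, 0) → z = -790/11
  (109/5, 0) → z = -218
The feasible region is unbounded (it extends along (0, 1), (8, 5)), but z strictly decreases along every unbounded feasible direction, so there is no improving ray and the maximum is attained at a vertex.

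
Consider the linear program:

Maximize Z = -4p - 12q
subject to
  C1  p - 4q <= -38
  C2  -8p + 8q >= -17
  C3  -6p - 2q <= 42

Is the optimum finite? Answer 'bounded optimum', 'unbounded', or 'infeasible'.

bounded optimum

Extreme points and Z = -4p - 12q:
  (31/2, 107/8) → Z = -445/2
  (-122/13, 93/13) → Z = -628/13
The feasible region has finitely many vertices and no improving ray; the maximum is -628/13 at (-122/13, 93/13).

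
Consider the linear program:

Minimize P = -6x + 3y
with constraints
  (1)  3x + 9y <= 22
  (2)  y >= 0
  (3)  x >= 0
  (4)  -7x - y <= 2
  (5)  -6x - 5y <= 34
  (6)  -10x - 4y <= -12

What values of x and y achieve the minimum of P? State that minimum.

x = 22/3, y = 0, minimum P = -44

Corner points and P = -6x + 3y:
  (22/3, 0) → P = -44
  (10/39, 92/39) → P = 72/13
  (6/5, 0) → P = -36/5

The optimum lies where 3x + 9y = 22 and y = 0.
Solving simultaneously gives x = 22/3, y = 0.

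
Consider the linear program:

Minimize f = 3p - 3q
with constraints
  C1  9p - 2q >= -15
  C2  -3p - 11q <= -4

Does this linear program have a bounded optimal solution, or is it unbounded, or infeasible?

unbounded

From the feasible point (-157/105, 27/35), moving in the direction (2, 9) keeps every constraint satisfied while f decreases without bound.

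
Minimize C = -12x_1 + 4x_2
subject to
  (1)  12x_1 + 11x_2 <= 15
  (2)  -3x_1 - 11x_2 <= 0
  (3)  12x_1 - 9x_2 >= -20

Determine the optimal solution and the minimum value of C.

Extreme points and C = -12x_1 + 4x_2:
  (5/3, -5/11) → C = -240/11
  (-17/48, 7/4) → C = 45/4
  (-220/159, 20/53) → C = 960/53

The optimum lies where 12x_1 + 11x_2 = 15 and -3x_1 - 11x_2 = 0.
Solving simultaneously gives x_1 = 5/3, x_2 = -5/11.

x_1 = 5/3, x_2 = -5/11, minimum C = -240/11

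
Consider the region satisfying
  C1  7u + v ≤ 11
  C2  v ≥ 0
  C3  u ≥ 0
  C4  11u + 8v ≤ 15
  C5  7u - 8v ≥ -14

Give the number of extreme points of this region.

4

Pairwise boundary intersections that survive every other constraint:
  (0, 0)
  (15/11, 0)
  (0, 7/4)
  (1/18, 259/144)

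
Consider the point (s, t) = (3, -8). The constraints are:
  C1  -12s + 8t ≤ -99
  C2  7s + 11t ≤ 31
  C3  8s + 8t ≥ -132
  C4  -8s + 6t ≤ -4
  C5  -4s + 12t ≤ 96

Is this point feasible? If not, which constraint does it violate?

feasible

C1: -100 ≤ -99 ✓
C2: -67 ≤ 31 ✓
C3: -40 ≥ -132 ✓
C4: -72 ≤ -4 ✓
C5: -108 ≤ 96 ✓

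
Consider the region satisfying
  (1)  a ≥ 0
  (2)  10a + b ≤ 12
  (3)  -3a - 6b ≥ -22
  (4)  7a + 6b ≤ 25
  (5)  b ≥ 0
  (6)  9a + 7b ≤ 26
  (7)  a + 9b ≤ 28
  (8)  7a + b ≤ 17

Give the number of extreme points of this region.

Pairwise boundary intersections that survive every other constraint:
  (0, 0)
  (0, 28/9)
  (6/5, 0)
  (58/61, 152/61)
  (19/37, 113/37)

5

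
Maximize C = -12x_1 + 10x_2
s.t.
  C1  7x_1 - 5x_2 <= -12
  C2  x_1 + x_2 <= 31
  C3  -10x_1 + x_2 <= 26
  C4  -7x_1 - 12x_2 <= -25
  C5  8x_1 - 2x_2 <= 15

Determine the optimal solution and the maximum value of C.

Extreme points and C = -12x_1 + 10x_2:
  (-19/119, 37/17) → C = 2818/119
  (99/26, 201/26) → C = 411/13
  (5/11, 336/11) → C = 300
  (77/10, 233/10) → C = 703/5
  (-287/127, 432/127) → C = 7764/127

x_1 = 5/11, x_2 = 336/11, maximum C = 300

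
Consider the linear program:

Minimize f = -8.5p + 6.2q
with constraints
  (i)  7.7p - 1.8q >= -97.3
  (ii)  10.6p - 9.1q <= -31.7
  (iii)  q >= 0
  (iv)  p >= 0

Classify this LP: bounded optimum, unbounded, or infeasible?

From the feasible point (0, 973/18), moving in the direction (9.1, 10.6) keeps every constraint satisfied while f decreases without bound.

unbounded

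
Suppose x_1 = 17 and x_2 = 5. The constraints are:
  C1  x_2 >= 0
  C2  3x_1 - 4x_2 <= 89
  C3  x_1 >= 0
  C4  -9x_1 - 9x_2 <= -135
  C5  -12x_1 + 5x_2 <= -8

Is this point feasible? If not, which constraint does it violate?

feasible

C1: 5 ≥ 0 ✓
C2: 31 ≤ 89 ✓
C3: 17 ≥ 0 ✓
C4: -198 ≤ -135 ✓
C5: -179 ≤ -8 ✓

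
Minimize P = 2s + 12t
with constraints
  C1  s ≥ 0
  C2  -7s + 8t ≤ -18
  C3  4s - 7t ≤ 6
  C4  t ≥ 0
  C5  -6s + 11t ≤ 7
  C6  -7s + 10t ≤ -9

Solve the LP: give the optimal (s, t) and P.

s = 78/17, t = 30/17, minimum P = 516/17

Extreme points and P = 2s + 12t:
  (78/17, 30/17) → P = 516/17
  (54/7, 9/2) → P = 486/7
  (115/2, 32) → P = 499
  (169/17, 103/17) → P = 1574/17

The binding constraints are -7s + 8t = -18 and 4s - 7t = 6.
Solving simultaneously gives s = 78/17, t = 30/17.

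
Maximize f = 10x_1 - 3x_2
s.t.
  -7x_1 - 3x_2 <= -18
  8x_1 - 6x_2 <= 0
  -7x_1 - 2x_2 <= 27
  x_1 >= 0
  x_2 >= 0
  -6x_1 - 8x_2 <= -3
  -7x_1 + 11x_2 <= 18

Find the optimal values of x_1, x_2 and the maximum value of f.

Corner points and f = 10x_1 - 3x_2:
  (18/11, 24/11) → f = 108/11
  (72/49, 18/7) → f = 342/49
  (54/23, 72/23) → f = 324/23

At the optimal vertex, 8x_1 - 6x_2 = 0 and -7x_1 + 11x_2 = 18.
Solving simultaneously gives x_1 = 54/23, x_2 = 72/23.

x_1 = 54/23, x_2 = 72/23, maximum f = 324/23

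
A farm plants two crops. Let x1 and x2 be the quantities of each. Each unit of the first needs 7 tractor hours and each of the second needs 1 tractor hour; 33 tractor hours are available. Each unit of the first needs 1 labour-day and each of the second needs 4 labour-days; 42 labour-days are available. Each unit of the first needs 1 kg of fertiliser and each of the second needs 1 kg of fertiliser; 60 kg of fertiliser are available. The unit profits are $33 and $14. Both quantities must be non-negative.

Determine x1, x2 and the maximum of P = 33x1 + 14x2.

Feasible corners and P = 33x1 + 14x2:
  (0, 0) → P = 0
  (0, 21/2) → P = 147
  (33/7, 0) → P = 1089/7
  (10/3, 29/3) → P = 736/3

x1 = 10/3, x2 = 29/3, maximum P = 736/3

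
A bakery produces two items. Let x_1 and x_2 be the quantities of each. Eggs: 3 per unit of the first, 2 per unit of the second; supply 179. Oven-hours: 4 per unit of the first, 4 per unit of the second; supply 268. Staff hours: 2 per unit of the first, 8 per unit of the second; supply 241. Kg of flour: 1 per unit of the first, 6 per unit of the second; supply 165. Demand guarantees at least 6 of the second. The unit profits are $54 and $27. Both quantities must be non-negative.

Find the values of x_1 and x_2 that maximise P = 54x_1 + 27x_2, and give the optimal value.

x_1 = 167/3, x_2 = 6, maximum P = 3168

At the optimal vertex, 3x_1 + 2x_2 = 179 and x_2 = 6.
Solving simultaneously gives x_1 = 167/3, x_2 = 6.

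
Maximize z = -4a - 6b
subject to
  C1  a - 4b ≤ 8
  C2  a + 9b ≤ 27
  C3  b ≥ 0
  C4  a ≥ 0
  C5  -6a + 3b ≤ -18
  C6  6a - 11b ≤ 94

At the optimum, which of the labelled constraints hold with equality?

Feasible corners and z = -4a - 6b:
  (180/13, 19/13) → z = -834/13
  (8, 0) → z = -32
  (81/19, 48/19) → z = -612/19
  (3, 0) → z = -12

The maximum is at (3, 0). Substituting into each constraint, equality holds for C3 and C5; the remaining constraints have slack.

C3 and C5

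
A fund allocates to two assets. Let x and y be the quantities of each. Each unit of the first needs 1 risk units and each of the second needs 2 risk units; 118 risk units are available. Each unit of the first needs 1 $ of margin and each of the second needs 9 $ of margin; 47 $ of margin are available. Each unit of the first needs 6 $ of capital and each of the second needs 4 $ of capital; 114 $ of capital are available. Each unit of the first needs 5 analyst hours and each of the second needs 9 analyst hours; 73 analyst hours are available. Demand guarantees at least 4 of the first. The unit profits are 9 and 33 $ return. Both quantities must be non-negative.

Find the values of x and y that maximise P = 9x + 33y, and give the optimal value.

x = 13/2, y = 9/2, maximum P = 207

At the optimal vertex, x + 9y = 47 and 5x + 9y = 73.
Solving simultaneously gives x = 13/2, y = 9/2.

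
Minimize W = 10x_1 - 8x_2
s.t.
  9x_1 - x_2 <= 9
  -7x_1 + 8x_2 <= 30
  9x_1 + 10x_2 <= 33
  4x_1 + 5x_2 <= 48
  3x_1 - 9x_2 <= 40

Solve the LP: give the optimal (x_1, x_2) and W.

x_1 = -590/39, x_2 = -370/39, minimum W = -980/13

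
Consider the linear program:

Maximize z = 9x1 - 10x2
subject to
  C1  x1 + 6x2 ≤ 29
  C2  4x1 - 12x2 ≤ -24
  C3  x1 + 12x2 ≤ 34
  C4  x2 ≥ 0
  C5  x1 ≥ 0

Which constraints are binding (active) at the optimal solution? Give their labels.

Extreme points and z = 9x1 - 10x2:
  (2, 8/3) → z = -26/3
  (0, 2) → z = -20
  (0, 17/6) → z = -85/3

The maximum is at (2, 8/3). Substituting into each constraint, equality holds for C2 and C3; the remaining constraints have slack.

C2 and C3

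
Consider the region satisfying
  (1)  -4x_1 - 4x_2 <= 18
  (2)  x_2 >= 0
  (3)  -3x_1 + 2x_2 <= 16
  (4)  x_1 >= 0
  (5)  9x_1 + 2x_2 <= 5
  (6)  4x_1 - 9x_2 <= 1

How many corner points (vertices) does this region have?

4

Pairwise boundary intersections that survive every other constraint:
  (0, 0)
  (1/4, 0)
  (0, 5/2)
  (47/89, 11/89)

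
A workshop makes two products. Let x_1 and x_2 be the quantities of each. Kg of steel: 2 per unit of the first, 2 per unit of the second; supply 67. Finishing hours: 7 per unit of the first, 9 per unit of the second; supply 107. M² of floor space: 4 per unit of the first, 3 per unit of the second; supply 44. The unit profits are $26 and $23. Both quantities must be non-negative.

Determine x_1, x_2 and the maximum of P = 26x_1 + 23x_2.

x_1 = 5, x_2 = 8, maximum P = 314

Extreme points and P = 26x_1 + 23x_2:
  (0, 0) → P = 0
  (0, 107/9) → P = 2461/9
  (11, 0) → P = 286
  (5, 8) → P = 314

At the optimal vertex, 7x_1 + 9x_2 = 107 and 4x_1 + 3x_2 = 44.
Solving simultaneously gives x_1 = 5, x_2 = 8.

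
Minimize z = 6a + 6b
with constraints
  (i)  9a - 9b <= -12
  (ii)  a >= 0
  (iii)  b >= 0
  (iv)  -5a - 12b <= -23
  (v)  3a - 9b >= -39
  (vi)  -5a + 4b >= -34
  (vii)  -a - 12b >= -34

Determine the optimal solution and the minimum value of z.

a = 0, b = 23/12, minimum z = 23/2

Vertices and z = 6a + 6b:
  (7/17, 89/51) → z = 220/17
  (18/13, 106/39) → z = 320/13
  (0, 23/12) → z = 23/2
  (0, 17/6) → z = 17

At the optimal vertex, a = 0 and -5a - 12b = -23.
Solving simultaneously gives a = 0, b = 23/12.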